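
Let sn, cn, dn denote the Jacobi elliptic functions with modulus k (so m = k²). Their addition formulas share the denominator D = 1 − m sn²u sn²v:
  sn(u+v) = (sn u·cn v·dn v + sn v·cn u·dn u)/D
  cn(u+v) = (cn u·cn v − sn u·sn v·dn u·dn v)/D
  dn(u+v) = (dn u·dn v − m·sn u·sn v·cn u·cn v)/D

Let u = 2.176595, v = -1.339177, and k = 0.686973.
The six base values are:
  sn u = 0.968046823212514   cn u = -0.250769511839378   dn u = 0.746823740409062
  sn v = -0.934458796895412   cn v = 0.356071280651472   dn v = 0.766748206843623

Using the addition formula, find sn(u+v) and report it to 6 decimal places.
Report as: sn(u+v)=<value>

m = k² = 0.471931902729
D = 1 − m·sn²u·sn²v = 0.6138176877593131
sn(u+v) = (sn u·cn v·dn v + sn v·cn u·dn u)/D = 0.4392992823155018/0.6138176877593131 = 0.7156836485424928

sn(u+v)=0.715684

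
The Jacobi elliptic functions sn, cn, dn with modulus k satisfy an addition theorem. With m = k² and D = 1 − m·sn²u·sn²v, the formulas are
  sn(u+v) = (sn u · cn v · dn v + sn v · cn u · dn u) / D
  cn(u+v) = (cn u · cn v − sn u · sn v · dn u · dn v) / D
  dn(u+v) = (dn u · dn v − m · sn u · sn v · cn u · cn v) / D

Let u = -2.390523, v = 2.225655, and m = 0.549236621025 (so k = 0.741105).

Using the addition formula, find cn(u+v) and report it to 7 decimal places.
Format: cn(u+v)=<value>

sn u = -0.9434996188396904, cn u = -0.3313736097660147, dn u = 0.7148945457796175
sn v = 0.9754605886069916, cn v = -0.2201741130889405, dn v = 0.6909330828438919
m = k² = 0.549236621025
D = 1 − m·sn²u·sn²v = 0.5347756910535598
cn(u+v) = (cn u·cn v − sn u·sn v·dn u·dn v)/D = 0.5275598869584025/0.5347756910535598 = 0.9865068584532302

cn(u+v)=0.9865069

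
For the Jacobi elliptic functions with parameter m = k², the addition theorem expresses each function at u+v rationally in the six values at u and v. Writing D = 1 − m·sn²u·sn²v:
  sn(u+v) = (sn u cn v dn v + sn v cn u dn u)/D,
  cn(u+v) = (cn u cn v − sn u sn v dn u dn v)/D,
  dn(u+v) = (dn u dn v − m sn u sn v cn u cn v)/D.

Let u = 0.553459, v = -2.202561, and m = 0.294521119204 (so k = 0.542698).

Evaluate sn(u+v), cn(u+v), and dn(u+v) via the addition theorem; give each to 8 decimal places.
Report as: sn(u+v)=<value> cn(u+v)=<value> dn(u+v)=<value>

sn u = 0.5189813860706319, cn u = 0.8547855408885937, dn u = 0.9595171635915526
sn v = -0.9139494984430312, cn v = -0.4058279368103331, dn v = 0.8683233404735546
m = k² = 0.294521119204
D = 1 − m·sn²u·sn²v = 0.9337380209153554
sn(u+v) = (sn u·cn v·dn v + sn v·cn u·dn u)/D = -0.9324881600744788/0.9337380209153554 = -0.9986614437745061
cn(u+v) = (cn u·cn v − sn u·sn v·dn u·dn v)/D = 0.04829620092551686/0.9337380209153554 = 0.05172350257106535
dn(u+v) = (dn u·dn v − m·sn u·sn v·cn u·cn v)/D = 0.7847104658136276/0.9337380209153554 = 0.8403968224881383

sn(u+v)=-0.99866144 cn(u+v)=0.05172350 dn(u+v)=0.84039682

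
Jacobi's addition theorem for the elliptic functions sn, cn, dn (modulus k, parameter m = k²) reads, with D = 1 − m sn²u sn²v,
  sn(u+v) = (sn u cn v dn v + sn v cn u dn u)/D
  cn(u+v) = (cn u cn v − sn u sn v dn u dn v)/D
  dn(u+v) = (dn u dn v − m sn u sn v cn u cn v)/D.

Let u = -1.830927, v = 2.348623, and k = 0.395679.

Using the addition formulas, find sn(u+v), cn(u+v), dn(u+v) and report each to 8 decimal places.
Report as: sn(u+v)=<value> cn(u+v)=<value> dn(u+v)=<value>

sn u = -0.9843728981974325, cn u = -0.176096556736318, dn u = 0.9210282906384503
sn v = 0.7898690054786532, cn v = -0.6132755939903066, dn v = 0.9499063835018713
m = k² = 0.156561871041
D = 1 − m·sn²u·sn²v = 0.9053511276720059
sn(u+v) = (sn u·cn v·dn v + sn v·cn u·dn u)/D = 0.4453419812238707/0.9053511276720059 = 0.4918997365906092
cn(u+v) = (cn u·cn v − sn u·sn v·dn u·dn v)/D = 0.7882456369283438/0.9053511276720059 = 0.8706518530056025
dn(u+v) = (dn u·dn v − m·sn u·sn v·cn u·cn v)/D = 0.8880370655935181/0.9053511276720059 = 0.9808758595982437

sn(u+v)=0.49189974 cn(u+v)=0.87065185 dn(u+v)=0.98087586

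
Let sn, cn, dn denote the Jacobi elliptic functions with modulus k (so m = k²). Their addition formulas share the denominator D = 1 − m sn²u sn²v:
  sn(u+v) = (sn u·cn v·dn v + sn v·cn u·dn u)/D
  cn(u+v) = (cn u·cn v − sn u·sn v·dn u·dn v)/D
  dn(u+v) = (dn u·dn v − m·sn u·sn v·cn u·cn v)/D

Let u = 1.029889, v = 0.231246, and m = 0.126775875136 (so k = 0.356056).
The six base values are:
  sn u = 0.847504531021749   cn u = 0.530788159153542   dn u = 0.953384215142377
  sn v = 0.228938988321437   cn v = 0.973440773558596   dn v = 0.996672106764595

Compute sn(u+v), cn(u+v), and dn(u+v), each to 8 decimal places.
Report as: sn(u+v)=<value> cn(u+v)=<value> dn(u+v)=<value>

sn(u+v)=0.94260213 cn(u+v)=0.33391800 dn(u+v)=0.94199777

m = k² = 0.126775875136
D = 1 − m·sn²u·sn²v = 0.9952273433336368
sn(u+v) = (sn u·cn v·dn v + sn v·cn u·dn u)/D = 0.9381034118101114/0.9952273433336368 = 0.9426021281407103
cn(u+v) = (cn u·cn v − sn u·sn v·dn u·dn v)/D = 0.332324320008568/0.9952273433336368 = 0.3339179959579956
dn(u+v) = (dn u·dn v − m·sn u·sn v·cn u·cn v)/D = 0.9375019338058956/0.9952273433336368 = 0.9419977657221687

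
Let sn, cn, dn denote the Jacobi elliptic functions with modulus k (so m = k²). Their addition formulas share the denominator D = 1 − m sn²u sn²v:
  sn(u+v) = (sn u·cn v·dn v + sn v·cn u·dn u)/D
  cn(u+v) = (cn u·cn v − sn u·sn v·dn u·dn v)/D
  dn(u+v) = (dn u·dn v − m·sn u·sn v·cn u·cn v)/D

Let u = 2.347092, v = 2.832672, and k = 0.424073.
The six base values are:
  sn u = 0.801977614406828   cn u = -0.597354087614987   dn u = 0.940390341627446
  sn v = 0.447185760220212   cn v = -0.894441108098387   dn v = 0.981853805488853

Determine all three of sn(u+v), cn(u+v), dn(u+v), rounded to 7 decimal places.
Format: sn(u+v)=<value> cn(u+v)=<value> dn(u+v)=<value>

sn(u+v)=-0.9781345 cn(u+v)=0.2079735 dn(u+v)=0.9099124

m = k² = 0.179837909329
D = 1 − m·sn²u·sn²v = 0.976869678529482
sn(u+v) = (sn u·cn v·dn v + sn v·cn u·dn u)/D = -0.9555099047242863/0.976869678529482 = -0.9781344694439188
cn(u+v) = (cn u·cn v − sn u·sn v·dn u·dn v)/D = 0.2031629661234516/0.976869678529482 = 0.207973459089528
dn(u+v) = (dn u·dn v − m·sn u·sn v·cn u·cn v)/D = 0.8888658534531313/0.976869678529482 = 0.9099124202433777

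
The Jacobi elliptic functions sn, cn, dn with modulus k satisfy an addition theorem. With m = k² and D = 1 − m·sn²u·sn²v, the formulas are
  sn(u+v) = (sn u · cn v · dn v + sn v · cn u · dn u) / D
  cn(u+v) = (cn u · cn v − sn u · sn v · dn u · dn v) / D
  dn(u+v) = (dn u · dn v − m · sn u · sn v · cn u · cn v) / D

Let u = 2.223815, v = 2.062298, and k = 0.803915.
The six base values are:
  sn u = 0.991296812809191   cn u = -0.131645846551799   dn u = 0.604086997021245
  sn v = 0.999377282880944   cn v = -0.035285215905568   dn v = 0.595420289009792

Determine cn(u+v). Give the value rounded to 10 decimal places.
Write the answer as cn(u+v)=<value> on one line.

cn(u+v)=-0.9616535616

m = k² = 0.646279327225
D = 1 − m·sn²u·sn²v = 0.3657118027074028
cn(u+v) = (cn u·cn v − sn u·sn v·dn u·dn v)/D = -0.3516880576015441/0.3657118027074028 = -0.9616535616241001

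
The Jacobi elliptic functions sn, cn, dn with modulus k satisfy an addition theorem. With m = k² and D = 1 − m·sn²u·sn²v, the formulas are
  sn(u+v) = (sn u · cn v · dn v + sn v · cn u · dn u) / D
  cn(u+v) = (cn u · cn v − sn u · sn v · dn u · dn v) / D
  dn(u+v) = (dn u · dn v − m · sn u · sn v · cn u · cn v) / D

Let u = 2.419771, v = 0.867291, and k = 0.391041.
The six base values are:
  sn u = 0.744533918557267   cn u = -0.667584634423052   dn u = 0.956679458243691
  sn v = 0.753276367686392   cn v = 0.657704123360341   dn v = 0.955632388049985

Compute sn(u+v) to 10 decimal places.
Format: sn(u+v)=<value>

sn(u+v)=-0.0137975449

m = k² = 0.152913063681
D = 1 − m·sn²u·sn²v = 0.9519025280346477
sn(u+v) = (sn u·cn v·dn v + sn v·cn u·dn u)/D = -0.01313391790261285/0.9519025280346477 = -0.01379754493322955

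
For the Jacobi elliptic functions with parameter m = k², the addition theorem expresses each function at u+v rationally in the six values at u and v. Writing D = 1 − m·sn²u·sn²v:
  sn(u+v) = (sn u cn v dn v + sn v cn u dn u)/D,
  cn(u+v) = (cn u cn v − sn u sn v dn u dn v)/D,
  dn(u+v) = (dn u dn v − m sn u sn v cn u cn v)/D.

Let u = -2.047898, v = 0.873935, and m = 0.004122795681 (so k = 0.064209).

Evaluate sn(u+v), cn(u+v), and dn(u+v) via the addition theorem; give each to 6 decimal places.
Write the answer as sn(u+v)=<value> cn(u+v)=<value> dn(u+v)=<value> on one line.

sn(u+v)=-0.921964 cn(u+v)=0.387277 dn(u+v)=0.998246

sn u = -0.8894901211936872, cn u = -0.4569544006778352, dn u = 0.9983677049332978
sn v = 0.7666078263183676, cn v = 0.6421155975581247, dn v = 0.9987878074288058
m = k² = 0.004122795681
D = 1 − m·sn²u·sn²v = 0.9980830068193497
sn(u+v) = (sn u·cn v·dn v + sn v·cn u·dn u)/D = -0.9201961492626379/0.9980830068193497 = -0.9219635470952277
cn(u+v) = (cn u·cn v − sn u·sn v·dn u·dn v)/D = 0.3865342615910871/0.9980830068193497 = 0.3872766683232878
dn(u+v) = (dn u·dn v − m·sn u·sn v·cn u·cn v)/D = 0.9963326081691799/0.9980830068193497 = 0.9982462394027247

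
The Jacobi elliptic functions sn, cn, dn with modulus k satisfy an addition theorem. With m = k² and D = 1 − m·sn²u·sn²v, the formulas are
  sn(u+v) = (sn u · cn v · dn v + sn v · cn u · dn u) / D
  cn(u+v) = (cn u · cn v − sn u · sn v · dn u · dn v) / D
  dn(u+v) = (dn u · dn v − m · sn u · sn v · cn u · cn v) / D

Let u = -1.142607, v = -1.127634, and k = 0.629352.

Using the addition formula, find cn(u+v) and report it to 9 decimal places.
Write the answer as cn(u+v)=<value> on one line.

sn u = -0.8757882087373802, cn u = 0.4826955701439272, dn u = 0.8343869863534201
sn v = -0.8696802570465857, cn v = 0.4936154885165017, dn v = 0.8369136083118834
m = k² = 0.396083939904
D = 1 − m·sn²u·sn²v = 0.7702240115726398
cn(u+v) = (cn u·cn v − sn u·sn v·dn u·dn v)/D = -0.2936056578769699/0.7702240115726398 = -0.3811951503270941

cn(u+v)=-0.381195150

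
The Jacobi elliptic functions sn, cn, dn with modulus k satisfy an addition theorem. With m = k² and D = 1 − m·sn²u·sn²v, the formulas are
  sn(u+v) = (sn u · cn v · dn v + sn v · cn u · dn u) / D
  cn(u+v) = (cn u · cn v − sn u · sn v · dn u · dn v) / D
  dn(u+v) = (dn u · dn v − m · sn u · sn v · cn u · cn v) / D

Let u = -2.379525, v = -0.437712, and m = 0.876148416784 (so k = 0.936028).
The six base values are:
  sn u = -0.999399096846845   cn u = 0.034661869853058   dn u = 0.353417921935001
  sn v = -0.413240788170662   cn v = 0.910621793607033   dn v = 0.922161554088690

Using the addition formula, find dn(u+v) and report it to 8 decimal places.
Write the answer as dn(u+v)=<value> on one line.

dn(u+v)=0.36974069

m = k² = 0.876148416784
D = 1 − m·sn²u·sn²v = 0.8505616897523418
dn(u+v) = (dn u·dn v − m·sn u·sn v·cn u·cn v)/D = 0.3144872699728357/0.8505616897523418 = 0.3697406946042974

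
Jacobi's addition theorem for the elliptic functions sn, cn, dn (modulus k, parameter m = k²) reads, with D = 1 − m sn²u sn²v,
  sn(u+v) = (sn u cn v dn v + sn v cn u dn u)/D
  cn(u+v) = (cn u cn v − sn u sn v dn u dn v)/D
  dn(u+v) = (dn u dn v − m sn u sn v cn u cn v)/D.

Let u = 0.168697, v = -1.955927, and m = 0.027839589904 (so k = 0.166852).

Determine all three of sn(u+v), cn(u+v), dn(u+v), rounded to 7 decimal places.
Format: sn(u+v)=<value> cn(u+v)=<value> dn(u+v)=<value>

sn(u+v)=-0.9795694 cn(u+v)=-0.2011066 dn(u+v)=0.9865528

sn u = 0.1678761547135946, cn u = 0.9858080932304103, dn u = 0.9996076297473036
sn v = -0.9326836558730259, cn v = -0.3606954367154193, dn v = 0.9878169739866862
m = k² = 0.027839589904
D = 1 − m·sn²u·sn²v = 0.9993174890992922
sn(u+v) = (sn u·cn v·dn v + sn v·cn u·dn u)/D = -0.9789007870560897/0.9993174890992922 = -0.9795693538180699
cn(u+v) = (cn u·cn v − sn u·sn v·dn u·dn v)/D = -0.200969383540583/0.9993174890992922 = -0.2011066410152807
dn(u+v) = (dn u·dn v − m·sn u·sn v·cn u·cn v)/D = 0.9858794284535226/0.9993174890992922 = 0.9865527614673475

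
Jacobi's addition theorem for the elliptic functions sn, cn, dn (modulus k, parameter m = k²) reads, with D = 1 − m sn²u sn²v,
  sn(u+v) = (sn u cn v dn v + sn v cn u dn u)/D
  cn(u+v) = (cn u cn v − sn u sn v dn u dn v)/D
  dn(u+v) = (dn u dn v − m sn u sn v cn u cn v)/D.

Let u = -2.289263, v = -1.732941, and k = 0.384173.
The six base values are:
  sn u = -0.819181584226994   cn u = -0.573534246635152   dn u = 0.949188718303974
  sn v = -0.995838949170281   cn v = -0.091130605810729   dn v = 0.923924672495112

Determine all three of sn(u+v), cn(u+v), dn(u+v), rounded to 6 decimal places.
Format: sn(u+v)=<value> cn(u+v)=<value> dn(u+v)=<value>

m = k² = 0.147588893929
D = 1 − m·sn²u·sn²v = 0.9017817355444499
sn(u+v) = (sn u·cn v·dn v + sn v·cn u·dn u)/D = 0.6111002922847848/0.9017817355444499 = 0.6776587595398941
cn(u+v) = (cn u·cn v − sn u·sn v·dn u·dn v)/D = -0.6631491018850971/0.9017817355444499 = -0.7353765060286139
dn(u+v) = (dn u·dn v − m·sn u·sn v·cn u·cn v)/D = 0.8706860372884725/0.9017817355444499 = 0.965517489398692

sn(u+v)=0.677659 cn(u+v)=-0.735377 dn(u+v)=0.965517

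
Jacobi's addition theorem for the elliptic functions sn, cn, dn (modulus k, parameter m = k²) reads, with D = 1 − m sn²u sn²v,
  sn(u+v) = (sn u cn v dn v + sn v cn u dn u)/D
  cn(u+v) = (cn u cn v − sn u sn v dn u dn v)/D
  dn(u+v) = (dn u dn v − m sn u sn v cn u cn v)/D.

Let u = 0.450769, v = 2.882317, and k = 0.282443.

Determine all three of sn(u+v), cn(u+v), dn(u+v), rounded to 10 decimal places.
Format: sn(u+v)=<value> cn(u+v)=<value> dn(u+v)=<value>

sn(u+v)=-0.1255032974 cn(u+v)=-0.9920932024 dn(u+v)=0.9993715389

sn u = 0.4346058075006207, cn u = 0.9006207815094727, dn u = 0.9924374547711052
sn v = 0.3187980795662926, cn v = -0.9478226545429497, dn v = 0.9959379432144584
m = k² = 0.079774048249
D = 1 − m·sn²u·sn²v = 0.9984686161054574
sn(u+v) = (sn u·cn v·dn v + sn v·cn u·dn u)/D = -0.1253111037214737/0.9984686161054574 = -0.1255032974499005
cn(u+v) = (cn u·cn v − sn u·sn v·dn u·dn v)/D = -0.9905739268886767/0.9984686161054574 = -0.9920932024407797
dn(u+v) = (dn u·dn v − m·sn u·sn v·cn u·cn v)/D = 0.9978411174239422/0.9984686161054574 = 0.999371538903283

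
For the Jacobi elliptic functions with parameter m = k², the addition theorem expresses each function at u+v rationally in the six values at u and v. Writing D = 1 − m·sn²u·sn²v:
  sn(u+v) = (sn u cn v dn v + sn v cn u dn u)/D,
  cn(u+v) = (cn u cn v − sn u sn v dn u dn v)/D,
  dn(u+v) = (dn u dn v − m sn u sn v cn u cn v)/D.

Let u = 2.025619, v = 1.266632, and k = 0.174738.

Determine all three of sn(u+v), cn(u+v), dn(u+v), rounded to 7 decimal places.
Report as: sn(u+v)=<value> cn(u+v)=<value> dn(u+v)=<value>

sn(u+v)=-0.1259114 cn(u+v)=-0.9920415 dn(u+v)=0.9997579

sn u = 0.9063508176638085, cn u = -0.4225259699949174, dn u = 0.9873792070714564
sn v = 0.9518278544093857, cn v = 0.3066329003391928, dn v = 0.9860717482695961
m = k² = 0.030533368644
D = 1 − m·sn²u·sn²v = 0.9772760302354269
sn(u+v) = (sn u·cn v·dn v + sn v·cn u·dn u)/D = -0.1230501757889836/0.9772760302354269 = -0.1259113822318354
cn(u+v) = (cn u·cn v − sn u·sn v·dn u·dn v)/D = -0.9694983721033343/0.9772760302354269 = -0.9920414929953629
dn(u+v) = (dn u·dn v − m·sn u·sn v·cn u·cn v)/D = 0.9770394684867172/0.9772760302354269 = 0.9997579376333903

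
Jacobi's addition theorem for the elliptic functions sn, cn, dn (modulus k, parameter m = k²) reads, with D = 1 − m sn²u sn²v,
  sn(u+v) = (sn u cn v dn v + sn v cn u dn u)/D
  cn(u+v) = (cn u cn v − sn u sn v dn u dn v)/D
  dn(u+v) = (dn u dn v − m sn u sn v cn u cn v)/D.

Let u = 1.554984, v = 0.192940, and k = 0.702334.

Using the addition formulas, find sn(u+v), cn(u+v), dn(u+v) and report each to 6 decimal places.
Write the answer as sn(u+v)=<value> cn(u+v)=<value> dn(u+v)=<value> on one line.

sn u = 0.9779582331466788, cn u = 0.2088006087649801, dn u = 0.7267960648893353
sn v = 0.1911704244254637, cn v = 0.9815568597004394, dn v = 0.9909453963256101
m = k² = 0.493273047556
D = 1 − m·sn²u·sn²v = 0.9827587237895721
sn(u+v) = (sn u·cn v·dn v + sn v·cn u·dn u)/D = 0.9802410583377009/0.9827587237895721 = 0.9974381652475564
cn(u+v) = (cn u·cn v − sn u·sn v·dn u·dn v)/D = 0.07030061687846388/0.9827587237895721 = 0.07153395352969323
dn(u+v) = (dn u·dn v − m·sn u·sn v·cn u·cn v)/D = 0.7013146132724915/0.9827587237895721 = 0.7136183035528634

sn(u+v)=0.997438 cn(u+v)=0.071534 dn(u+v)=0.713618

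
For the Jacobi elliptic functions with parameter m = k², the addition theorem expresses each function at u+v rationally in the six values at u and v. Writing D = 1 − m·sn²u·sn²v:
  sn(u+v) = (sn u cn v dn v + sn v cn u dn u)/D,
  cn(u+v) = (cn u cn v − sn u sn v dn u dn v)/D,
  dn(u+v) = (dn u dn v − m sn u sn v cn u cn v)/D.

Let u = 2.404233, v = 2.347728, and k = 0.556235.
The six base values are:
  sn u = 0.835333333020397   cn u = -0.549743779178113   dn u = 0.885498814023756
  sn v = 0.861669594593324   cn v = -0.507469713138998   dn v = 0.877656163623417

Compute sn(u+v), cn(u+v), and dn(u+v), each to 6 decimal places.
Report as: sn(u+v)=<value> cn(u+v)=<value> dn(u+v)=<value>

sn(u+v)=-0.942595 cn(u+v)=-0.333938 dn(u+v)=0.851531

m = k² = 0.309397375225
D = 1 − m·sn²u·sn²v = 0.8397058084536861
sn(u+v) = (sn u·cn v·dn v + sn v·cn u·dn u)/D = -0.7915026095611544/0.8397058084536861 = -0.9425951346206623
cn(u+v) = (cn u·cn v − sn u·sn v·dn u·dn v)/D = -0.2804094574167239/0.8397058084536861 = -0.3339377369951703
dn(u+v) = (dn u·dn v − m·sn u·sn v·cn u·cn v)/D = 0.7150354514616114/0.8397058084536861 = 0.8515309103057717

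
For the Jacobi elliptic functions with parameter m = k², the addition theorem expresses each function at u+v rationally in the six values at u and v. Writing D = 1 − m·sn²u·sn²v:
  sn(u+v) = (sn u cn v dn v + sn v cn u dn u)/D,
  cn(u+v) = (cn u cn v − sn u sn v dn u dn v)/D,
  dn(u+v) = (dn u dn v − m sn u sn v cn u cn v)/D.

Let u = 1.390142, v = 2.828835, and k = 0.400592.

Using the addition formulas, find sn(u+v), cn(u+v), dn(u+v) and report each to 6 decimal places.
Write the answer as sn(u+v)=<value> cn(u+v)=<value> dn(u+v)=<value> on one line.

sn(u+v)=-0.795628 cn(u+v)=-0.605786 dn(u+v)=0.947848

sn u = 0.9737755344433066, cn u = 0.2275108975843852, dn u = 0.9207781356808705
sn v = 0.4342951839192011, cn v = -0.9007706107686836, dn v = 0.9847500383476112
m = k² = 0.160473950464
D = 1 − m·sn²u·sn²v = 0.9712993132601173
sn(u+v) = (sn u·cn v·dn v + sn v·cn u·dn u)/D = -0.7727926824036277/0.9712993132601173 = -0.7956277450766314
cn(u+v) = (cn u·cn v − sn u·sn v·dn u·dn v)/D = -0.5883993762428553/0.9712993132601173 = -0.6057858460415486
dn(u+v) = (dn u·dn v − m·sn u·sn v·cn u·cn v)/D = 0.9206443091028332/0.9712993132601173 = 0.947848203467515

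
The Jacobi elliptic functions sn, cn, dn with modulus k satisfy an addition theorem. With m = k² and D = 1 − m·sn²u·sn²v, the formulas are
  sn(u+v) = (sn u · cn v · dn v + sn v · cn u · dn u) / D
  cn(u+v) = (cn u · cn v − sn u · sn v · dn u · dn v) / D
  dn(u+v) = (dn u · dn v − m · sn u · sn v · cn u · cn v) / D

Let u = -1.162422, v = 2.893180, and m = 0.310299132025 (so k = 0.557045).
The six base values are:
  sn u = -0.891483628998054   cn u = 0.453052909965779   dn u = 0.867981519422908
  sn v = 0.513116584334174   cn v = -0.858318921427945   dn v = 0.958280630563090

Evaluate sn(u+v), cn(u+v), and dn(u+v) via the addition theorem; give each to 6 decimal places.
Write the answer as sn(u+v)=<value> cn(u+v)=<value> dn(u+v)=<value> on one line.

m = k² = 0.310299132025
D = 1 − m·sn²u·sn²v = 0.9350708961763291
sn(u+v) = (sn u·cn v·dn v + sn v·cn u·dn u)/D = 0.9350333164106446/0.9350708961763291 = 0.9999598107845745
cn(u+v) = (cn u·cn v − sn u·sn v·dn u·dn v)/D = -0.008383202139679475/0.9350708961763291 = -0.008965311800377787
dn(u+v) = (dn u·dn v − m·sn u·sn v·cn u·cn v)/D = 0.776573879085139/0.9350708961763291 = 0.8304973262034862

sn(u+v)=0.999960 cn(u+v)=-0.008965 dn(u+v)=0.830497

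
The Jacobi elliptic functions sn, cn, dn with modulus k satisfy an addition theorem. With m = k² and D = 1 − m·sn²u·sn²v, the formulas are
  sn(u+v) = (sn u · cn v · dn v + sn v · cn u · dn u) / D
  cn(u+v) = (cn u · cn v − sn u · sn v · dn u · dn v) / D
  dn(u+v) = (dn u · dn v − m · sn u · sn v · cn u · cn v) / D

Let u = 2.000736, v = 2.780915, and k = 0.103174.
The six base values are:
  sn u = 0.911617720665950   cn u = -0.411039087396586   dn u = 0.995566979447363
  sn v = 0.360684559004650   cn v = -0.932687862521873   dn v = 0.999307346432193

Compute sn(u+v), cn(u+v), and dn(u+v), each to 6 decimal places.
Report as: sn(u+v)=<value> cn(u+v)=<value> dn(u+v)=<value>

sn(u+v)=-0.998413 cn(u+v)=0.056314 dn(u+v)=0.994680

m = k² = 0.010644874276
D = 1 − m·sn²u·sn²v = 0.9988491435533497
sn(u+v) = (sn u·cn v·dn v + sn v·cn u·dn u)/D = -0.9972640838214539/0.9988491435533497 = -0.9984131139901097
cn(u+v) = (cn u·cn v − sn u·sn v·dn u·dn v)/D = 0.05624907729924297/0.9988491435533497 = 0.05631388649855577
dn(u+v) = (dn u·dn v − m·sn u·sn v·cn u·cn v)/D = 0.9935355577881198/0.9988491435533497 = 0.9946802920145408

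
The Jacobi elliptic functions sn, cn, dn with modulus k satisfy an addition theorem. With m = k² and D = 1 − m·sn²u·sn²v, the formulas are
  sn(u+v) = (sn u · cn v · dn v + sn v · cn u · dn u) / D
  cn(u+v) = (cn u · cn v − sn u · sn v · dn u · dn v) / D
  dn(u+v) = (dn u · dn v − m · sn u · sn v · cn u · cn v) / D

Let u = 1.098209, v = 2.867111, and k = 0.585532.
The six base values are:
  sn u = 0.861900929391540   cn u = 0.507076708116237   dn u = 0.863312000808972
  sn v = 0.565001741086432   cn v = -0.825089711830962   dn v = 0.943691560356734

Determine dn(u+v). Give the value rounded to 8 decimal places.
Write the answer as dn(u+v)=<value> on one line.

m = k² = 0.342847723024
D = 1 − m·sn²u·sn²v = 0.918695320949103
dn(u+v) = (dn u·dn v − m·sn u·sn v·cn u·cn v)/D = 0.8845529557651373/0.918695320949103 = 0.9628360301773462

dn(u+v)=0.96283603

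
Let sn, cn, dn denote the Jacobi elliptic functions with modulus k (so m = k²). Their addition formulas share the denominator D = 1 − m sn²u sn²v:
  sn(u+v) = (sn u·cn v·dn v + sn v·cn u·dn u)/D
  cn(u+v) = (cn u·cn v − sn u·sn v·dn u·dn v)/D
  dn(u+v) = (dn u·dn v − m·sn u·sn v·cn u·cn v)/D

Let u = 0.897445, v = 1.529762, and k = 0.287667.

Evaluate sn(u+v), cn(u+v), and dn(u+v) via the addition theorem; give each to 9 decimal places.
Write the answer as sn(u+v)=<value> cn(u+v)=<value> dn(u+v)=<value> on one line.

sn(u+v)=0.700966308 cn(u+v)=-0.713194388 dn(u+v)=0.979458700

sn u = 0.7764261916639027, cn u = 0.6302081948834755, dn u = 0.9747378097510037
sn v = 0.9974115513180391, cn v = 0.07190408401017812, dn v = 0.9579538312694123
m = k² = 0.082752302889
D = 1 − m·sn²u·sn²v = 0.9503717192661893
sn(u+v) = (sn u·cn v·dn v + sn v·cn u·dn u)/D = 0.6661785548391852/0.9503717192661893 = 0.7009663075344475
cn(u+v) = (cn u·cn v − sn u·sn v·dn u·dn v)/D = -0.6777997771121994/0.9503717192661893 = -0.7131943884394509
dn(u+v) = (dn u·dn v − m·sn u·sn v·cn u·cn v)/D = 0.9308498484098803/0.9503717192661893 = 0.9794586997271105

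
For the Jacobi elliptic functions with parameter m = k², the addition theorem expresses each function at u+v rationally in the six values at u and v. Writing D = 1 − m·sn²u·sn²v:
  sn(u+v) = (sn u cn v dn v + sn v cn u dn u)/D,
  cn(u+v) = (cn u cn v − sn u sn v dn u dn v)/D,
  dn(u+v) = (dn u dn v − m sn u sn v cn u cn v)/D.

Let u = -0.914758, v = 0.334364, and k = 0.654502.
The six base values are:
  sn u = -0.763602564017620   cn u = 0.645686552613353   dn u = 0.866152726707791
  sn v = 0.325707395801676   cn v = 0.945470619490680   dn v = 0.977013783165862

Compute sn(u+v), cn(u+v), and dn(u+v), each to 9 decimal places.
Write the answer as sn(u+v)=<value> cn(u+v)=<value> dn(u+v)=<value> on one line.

sn(u+v)=-0.537453837 cn(u+v)=0.843293171 dn(u+v)=0.936088488

m = k² = 0.428372868004
D = 1 − m·sn²u·sn²v = 0.9735020697685229
sn(u+v) = (sn u·cn v·dn v + sn v·cn u·dn u)/D = -0.5232124229762216/0.9735020697685229 = -0.537453837258538
cn(u+v) = (cn u·cn v − sn u·sn v·dn u·dn v)/D = 0.8209476477138779/0.9735020697685229 = 0.8432931713325283
dn(u+v) = (dn u·dn v − m·sn u·sn v·cn u·cn v)/D = 0.9112840809731433/0.9735020697685229 = 0.9360884884300517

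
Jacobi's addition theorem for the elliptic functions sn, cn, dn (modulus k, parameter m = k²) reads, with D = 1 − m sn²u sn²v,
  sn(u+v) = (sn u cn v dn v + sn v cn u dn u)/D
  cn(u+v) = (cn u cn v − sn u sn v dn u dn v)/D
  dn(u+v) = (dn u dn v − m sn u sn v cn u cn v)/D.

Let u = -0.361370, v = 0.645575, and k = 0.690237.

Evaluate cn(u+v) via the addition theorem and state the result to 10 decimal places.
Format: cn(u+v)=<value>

cn(u+v)=0.9603853404

sn u = -0.3501484855555797, cn u = 0.9366942073393718, dn u = 0.9703546506218874
sn v = 0.5859510791294989, cn v = 0.8103464276881683, dn v = 0.9145622717718597
m = k² = 0.476427116169
D = 1 − m·sn²u·sn²v = 0.979944952583892
cn(u+v) = (cn u·cn v − sn u·sn v·dn u·dn v)/D = 0.9411247668586644/0.979944952583892 = 0.9603853403980829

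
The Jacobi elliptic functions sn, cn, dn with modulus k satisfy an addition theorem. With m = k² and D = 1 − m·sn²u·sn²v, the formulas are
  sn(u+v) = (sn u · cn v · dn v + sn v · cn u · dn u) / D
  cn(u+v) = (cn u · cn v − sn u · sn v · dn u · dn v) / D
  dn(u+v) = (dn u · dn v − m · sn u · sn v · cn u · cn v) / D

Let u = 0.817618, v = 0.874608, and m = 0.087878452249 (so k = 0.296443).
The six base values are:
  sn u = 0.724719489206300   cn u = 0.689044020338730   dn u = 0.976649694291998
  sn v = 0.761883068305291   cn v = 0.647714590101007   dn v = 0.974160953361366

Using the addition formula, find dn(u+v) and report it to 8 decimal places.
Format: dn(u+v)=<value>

dn(u+v)=0.95535382

m = k² = 0.087878452249
D = 1 − m·sn²u·sn²v = 0.9732083830847209
dn(u+v) = (dn u·dn v − m·sn u·sn v·cn u·cn v)/D = 0.9297583429851603/0.9732083830847209 = 0.9553538164541498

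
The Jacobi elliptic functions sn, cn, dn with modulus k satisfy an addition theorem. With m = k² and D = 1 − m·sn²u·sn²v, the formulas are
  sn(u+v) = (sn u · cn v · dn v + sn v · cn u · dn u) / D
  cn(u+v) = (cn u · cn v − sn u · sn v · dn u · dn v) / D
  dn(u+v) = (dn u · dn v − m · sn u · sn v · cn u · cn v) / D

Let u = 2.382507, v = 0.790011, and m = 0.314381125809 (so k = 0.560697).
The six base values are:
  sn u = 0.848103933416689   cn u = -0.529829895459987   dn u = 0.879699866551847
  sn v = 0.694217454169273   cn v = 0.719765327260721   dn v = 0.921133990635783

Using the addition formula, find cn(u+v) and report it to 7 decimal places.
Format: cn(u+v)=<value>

cn(u+v)=-0.9634404

m = k² = 0.314381125809
D = 1 − m·sn²u·sn²v = 0.8910202827228717
cn(u+v) = (cn u·cn v − sn u·sn v·dn u·dn v)/D = -0.8584449753055529/0.8910202827228717 = -0.9634404423232973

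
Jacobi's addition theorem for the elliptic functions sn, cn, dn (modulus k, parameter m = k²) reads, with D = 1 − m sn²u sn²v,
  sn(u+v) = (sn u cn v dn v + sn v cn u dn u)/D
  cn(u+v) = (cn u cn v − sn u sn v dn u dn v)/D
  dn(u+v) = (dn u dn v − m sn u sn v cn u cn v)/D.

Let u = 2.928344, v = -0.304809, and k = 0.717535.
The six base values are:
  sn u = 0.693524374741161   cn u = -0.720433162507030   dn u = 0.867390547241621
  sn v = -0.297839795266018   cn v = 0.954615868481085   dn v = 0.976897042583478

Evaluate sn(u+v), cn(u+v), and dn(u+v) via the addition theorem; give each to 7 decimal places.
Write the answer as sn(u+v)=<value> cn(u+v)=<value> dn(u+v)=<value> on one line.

sn(u+v)=0.8515801 cn(u+v)=-0.5242245 dn(u+v)=0.7916009

m = k² = 0.514856476225
D = 1 − m·sn²u·sn²v = 0.9780327805664175
sn(u+v) = (sn u·cn v·dn v + sn v·cn u·dn u)/D = 0.8328732440763971/0.9780327805664175 = 0.851580090796187
cn(u+v) = (cn u·cn v − sn u·sn v·dn u·dn v)/D = -0.512708766420213/0.9780327805664175 = -0.5242245215168381
dn(u+v) = (dn u·dn v − m·sn u·sn v·cn u·cn v)/D = 0.7742115932774212/0.9780327805664175 = 0.791600863141872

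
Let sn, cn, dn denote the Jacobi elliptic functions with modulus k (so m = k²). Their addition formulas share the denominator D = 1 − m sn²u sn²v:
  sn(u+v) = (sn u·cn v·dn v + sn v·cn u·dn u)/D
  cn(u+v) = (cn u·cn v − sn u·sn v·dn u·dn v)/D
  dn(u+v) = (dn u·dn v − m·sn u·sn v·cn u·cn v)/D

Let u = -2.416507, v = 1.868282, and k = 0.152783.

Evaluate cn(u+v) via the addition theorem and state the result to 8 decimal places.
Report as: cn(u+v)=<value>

sn u = -0.6759345241351355, cn u = -0.7369616808777835, dn u = 0.9946532248413659
sn v = 0.9596887092540619, cn v = -0.2810650837978147, dn v = 0.9891922803049375
m = k² = 0.023342645089
D = 1 − m·sn²u·sn²v = 0.9901775439150083
cn(u+v) = (cn u·cn v − sn u·sn v·dn u·dn v)/D = 0.8453792064429995/0.9901775439150083 = 0.8537652783969443

cn(u+v)=0.85376528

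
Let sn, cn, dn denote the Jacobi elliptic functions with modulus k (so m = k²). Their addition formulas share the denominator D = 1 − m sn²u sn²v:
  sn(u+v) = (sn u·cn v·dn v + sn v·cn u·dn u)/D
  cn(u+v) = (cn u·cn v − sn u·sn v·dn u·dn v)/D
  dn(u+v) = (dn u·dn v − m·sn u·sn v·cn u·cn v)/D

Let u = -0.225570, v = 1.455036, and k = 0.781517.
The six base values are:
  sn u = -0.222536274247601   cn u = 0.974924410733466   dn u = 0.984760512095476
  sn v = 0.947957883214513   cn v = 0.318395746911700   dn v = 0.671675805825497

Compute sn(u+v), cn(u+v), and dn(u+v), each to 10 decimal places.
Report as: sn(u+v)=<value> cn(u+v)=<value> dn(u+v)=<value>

m = k² = 0.610768821289
D = 1 − m·sn²u·sn²v = 0.9728195545829632
sn(u+v) = (sn u·cn v·dn v + sn v·cn u·dn u)/D = 0.8625118170703321/0.9728195545829632 = 0.88661027937507
cn(u+v) = (cn u·cn v − sn u·sn v·dn u·dn v)/D = 0.4499458313986572/0.9728195545829632 = 0.4625172564418114
dn(u+v) = (dn u·dn v − m·sn u·sn v·cn u·cn v)/D = 0.7014347382668125/0.9728195545829632 = 0.7210327290013303

sn(u+v)=0.8866102794 cn(u+v)=0.4625172564 dn(u+v)=0.7210327290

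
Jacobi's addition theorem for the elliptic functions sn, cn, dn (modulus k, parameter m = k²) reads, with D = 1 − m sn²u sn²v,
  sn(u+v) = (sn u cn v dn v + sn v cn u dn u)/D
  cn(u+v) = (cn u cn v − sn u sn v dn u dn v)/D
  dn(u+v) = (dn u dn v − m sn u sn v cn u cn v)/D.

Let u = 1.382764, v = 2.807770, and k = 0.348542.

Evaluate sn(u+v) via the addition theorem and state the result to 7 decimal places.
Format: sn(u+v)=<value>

sn u = 0.9748937368687759, cn u = 0.2226706128208971, dn u = 0.9405008217769442
sn v = 0.4211771508347397, cn v = -0.9069783942381047, dn v = 0.9891665020477938
m = k² = 0.121481525764
D = 1 − m·sn²u·sn²v = 0.9795188469379599
sn(u+v) = (sn u·cn v·dn v + sn v·cn u·dn u)/D = -0.7864247784885175/0.9795188469379599 = -0.8028684501037758

sn(u+v)=-0.8028685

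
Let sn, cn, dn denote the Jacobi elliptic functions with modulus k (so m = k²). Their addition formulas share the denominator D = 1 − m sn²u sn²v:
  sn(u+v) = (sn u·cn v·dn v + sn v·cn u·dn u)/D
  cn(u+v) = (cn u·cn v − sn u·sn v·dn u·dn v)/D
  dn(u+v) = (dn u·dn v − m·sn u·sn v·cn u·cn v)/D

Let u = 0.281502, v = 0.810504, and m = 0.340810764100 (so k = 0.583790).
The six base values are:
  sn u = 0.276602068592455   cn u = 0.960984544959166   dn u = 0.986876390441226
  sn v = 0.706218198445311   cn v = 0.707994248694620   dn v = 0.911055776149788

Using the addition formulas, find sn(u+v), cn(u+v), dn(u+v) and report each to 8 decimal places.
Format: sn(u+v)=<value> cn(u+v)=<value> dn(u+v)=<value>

sn(u+v)=0.85934834 cn(u+v)=0.51139068 dn(u+v)=0.86505388

m = k² = 0.3408107641
D = 1 − m·sn²u·sn²v = 0.9869952514425951
sn(u+v) = (sn u·cn v·dn v + sn v·cn u·dn u)/D = 0.8481727311287301/0.9869952514425951 = 0.8593483402164685
cn(u+v) = (cn u·cn v − sn u·sn v·dn u·dn v)/D = 0.5047401752781945/0.9869952514425951 = 0.5113906825189532
dn(u+v) = (dn u·dn v − m·sn u·sn v·cn u·cn v)/D = 0.8538040707922338/0.9869952514425951 = 0.8650538789769365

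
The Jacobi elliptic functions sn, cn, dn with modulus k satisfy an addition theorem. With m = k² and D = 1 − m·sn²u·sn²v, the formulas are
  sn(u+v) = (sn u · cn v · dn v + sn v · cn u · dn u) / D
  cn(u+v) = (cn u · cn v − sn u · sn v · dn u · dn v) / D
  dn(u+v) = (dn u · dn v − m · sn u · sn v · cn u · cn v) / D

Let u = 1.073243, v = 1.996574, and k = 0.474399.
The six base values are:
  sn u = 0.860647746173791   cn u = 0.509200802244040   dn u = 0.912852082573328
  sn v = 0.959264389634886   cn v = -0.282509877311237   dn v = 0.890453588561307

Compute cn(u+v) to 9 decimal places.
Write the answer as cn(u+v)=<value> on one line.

m = k² = 0.225054411201
D = 1 − m·sn²u·sn²v = 0.8466036426741995
cn(u+v) = (cn u·cn v − sn u·sn v·dn u·dn v)/D = -0.814936051293519/0.8466036426741995 = -0.9625945486359463

cn(u+v)=-0.962594549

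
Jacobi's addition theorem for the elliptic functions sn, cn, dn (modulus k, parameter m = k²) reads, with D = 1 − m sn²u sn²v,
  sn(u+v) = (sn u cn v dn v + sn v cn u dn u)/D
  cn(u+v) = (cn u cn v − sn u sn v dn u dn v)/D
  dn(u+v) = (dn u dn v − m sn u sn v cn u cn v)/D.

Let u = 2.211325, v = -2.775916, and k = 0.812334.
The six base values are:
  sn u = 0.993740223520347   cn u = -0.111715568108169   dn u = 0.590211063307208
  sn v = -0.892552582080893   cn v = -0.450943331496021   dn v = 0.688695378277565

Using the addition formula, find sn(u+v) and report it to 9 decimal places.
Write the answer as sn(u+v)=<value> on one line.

sn(u+v)=-0.519415708

m = k² = 0.659886527556
D = 1 − m·sn²u·sn²v = 0.4808622370766303
sn(u+v) = (sn u·cn v·dn v + sn v·cn u·dn u)/D = -0.2497673992560439/0.4808622370766303 = -0.5194157078636244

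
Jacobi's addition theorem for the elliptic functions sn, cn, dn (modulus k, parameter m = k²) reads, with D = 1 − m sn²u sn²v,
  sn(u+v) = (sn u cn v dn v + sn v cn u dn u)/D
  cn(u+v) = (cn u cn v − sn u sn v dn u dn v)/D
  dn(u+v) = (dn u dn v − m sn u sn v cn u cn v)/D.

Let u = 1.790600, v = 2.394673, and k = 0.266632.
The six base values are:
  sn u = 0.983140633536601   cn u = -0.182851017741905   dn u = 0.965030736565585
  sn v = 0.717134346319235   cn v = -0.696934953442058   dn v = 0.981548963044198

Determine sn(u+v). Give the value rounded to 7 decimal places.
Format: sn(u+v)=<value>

m = k² = 0.071092623424
D = 1 − m·sn²u·sn²v = 0.9646607865824201
sn(u+v) = (sn u·cn v·dn v + sn v·cn u·dn u)/D = -0.7990859660335949/0.9646607865824201 = -0.8283595406262753

sn(u+v)=-0.8283595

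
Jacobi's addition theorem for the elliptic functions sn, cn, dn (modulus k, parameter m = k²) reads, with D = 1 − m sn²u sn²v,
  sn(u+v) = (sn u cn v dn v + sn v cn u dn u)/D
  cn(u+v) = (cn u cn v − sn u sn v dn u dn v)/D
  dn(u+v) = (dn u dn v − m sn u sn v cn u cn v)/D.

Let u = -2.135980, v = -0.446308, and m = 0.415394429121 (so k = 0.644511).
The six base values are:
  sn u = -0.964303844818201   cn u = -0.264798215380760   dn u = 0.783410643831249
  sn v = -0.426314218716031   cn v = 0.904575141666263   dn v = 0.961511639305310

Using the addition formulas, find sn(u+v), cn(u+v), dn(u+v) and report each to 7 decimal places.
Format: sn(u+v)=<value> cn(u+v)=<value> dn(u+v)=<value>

m = k² = 0.415394429121
D = 1 − m·sn²u·sn²v = 0.9297982238587334
sn(u+v) = (sn u·cn v·dn v + sn v·cn u·dn u)/D = -0.7502753875364098/0.9297982238587334 = -0.8069228014038463
cn(u+v) = (cn u·cn v − sn u·sn v·dn u·dn v)/D = -0.5491917515294138/0.9297982238587334 = -0.5906569161320036
dn(u+v) = (dn u·dn v − m·sn u·sn v·cn u·cn v)/D = 0.7941622929444438/0.9297982238587334 = 0.8541232630544397

sn(u+v)=-0.8069228 cn(u+v)=-0.5906569 dn(u+v)=0.8541233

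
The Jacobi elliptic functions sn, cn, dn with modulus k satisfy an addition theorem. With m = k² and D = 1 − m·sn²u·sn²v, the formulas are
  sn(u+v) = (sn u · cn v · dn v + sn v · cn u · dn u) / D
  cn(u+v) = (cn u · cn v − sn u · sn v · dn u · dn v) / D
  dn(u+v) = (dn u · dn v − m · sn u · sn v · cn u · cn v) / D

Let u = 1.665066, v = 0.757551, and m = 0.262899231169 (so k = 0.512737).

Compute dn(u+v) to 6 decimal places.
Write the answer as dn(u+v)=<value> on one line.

sn u = 0.9997163941539386, cn u = 0.02381451783780011, dn u = 0.8586325565707287
sn v = 0.6747629932581707, cn v = 0.7380344862736929, dn v = 0.9382433799568101
m = k² = 0.262899231169
D = 1 − m·sn²u·sn²v = 0.8803685252816003
dn(u+v) = (dn u·dn v − m·sn u·sn v·cn u·cn v)/D = 0.8024893189613257/0.8803685252816003 = 0.9115379479345157

dn(u+v)=0.911538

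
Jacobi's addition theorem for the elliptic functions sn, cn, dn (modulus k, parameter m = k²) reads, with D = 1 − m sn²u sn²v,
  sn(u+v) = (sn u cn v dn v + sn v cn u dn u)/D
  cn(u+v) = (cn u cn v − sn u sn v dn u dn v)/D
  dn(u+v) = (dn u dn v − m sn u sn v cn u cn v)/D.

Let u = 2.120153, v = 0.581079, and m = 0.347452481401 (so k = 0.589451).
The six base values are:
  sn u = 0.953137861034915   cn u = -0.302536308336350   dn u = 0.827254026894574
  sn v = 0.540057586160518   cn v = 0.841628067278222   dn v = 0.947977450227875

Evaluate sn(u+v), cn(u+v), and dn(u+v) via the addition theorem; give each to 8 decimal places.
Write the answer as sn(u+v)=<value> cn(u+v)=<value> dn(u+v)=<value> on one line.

m = k² = 0.347452481401
D = 1 − m·sn²u·sn²v = 0.9079366016816332
sn(u+v) = (sn u·cn v·dn v + sn v·cn u·dn u)/D = 0.625293155550949/0.9079366016816332 = 0.6886969358794583
cn(u+v) = (cn u·cn v − sn u·sn v·dn u·dn v)/D = -0.6582988244667686/0.9079366016816332 = -0.7250493297081553
dn(u+v) = (dn u·dn v − m·sn u·sn v·cn u·cn v)/D = 0.8297577328571769/0.9079366016816332 = 0.9138939121083373

sn(u+v)=0.68869694 cn(u+v)=-0.72504933 dn(u+v)=0.91389391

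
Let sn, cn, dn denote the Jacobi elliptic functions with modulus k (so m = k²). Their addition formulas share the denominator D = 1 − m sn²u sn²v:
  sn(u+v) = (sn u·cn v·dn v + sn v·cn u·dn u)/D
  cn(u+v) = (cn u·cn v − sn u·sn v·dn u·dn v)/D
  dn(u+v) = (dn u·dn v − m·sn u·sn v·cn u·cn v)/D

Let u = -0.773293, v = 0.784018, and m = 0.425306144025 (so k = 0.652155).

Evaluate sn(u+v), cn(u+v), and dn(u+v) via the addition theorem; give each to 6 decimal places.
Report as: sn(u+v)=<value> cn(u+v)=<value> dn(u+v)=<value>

sn u = -0.6775445030361323, cn u = 0.7354817784320156, dn u = 0.8970820331719312
sn v = 0.6845803660663889, cn v = 0.7289373926452182, dn v = 0.894807329840436
m = k² = 0.425306144025
D = 1 − m·sn²u·sn²v = 0.9084989268571354
sn(u+v) = (sn u·cn v·dn v + sn v·cn u·dn u)/D = 0.00974338475825484/0.9084989268571354 = 0.01072470695365722
cn(u+v) = (cn u·cn v − sn u·sn v·dn u·dn v)/D = 0.908446677881547/0.9084989268571354 = 0.9999424886766029
dn(u+v) = (dn u·dn v − m·sn u·sn v·cn u·cn v)/D = 0.9084767054140386/0.9084989268571354 = 0.9999755404850354

sn(u+v)=0.010725 cn(u+v)=0.999942 dn(u+v)=0.999976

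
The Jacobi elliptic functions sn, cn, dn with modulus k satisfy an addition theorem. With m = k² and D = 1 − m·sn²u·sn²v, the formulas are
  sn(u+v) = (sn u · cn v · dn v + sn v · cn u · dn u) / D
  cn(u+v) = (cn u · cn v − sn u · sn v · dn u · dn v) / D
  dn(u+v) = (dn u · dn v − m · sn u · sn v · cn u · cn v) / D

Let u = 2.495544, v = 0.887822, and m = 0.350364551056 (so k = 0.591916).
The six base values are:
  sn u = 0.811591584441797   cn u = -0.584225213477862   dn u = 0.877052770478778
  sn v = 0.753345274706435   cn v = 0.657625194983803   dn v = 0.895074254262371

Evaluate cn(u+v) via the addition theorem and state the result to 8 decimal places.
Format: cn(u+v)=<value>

m = k² = 0.350364551056
D = 1 − m·sn²u·sn²v = 0.8690265202240603
cn(u+v) = (cn u·cn v − sn u·sn v·dn u·dn v)/D = -0.864173762525191/0.8690265202240603 = -0.9944158692675821

cn(u+v)=-0.99441587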